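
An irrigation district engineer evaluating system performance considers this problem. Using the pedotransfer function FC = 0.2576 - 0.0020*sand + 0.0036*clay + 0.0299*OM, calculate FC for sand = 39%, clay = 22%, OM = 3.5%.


FC = 0.2576 - 0.0020*39 + 0.0036*22 + 0.0299*3.5
   = 0.2576 - 0.0780 + 0.0792 + 0.1047
   = 0.3635


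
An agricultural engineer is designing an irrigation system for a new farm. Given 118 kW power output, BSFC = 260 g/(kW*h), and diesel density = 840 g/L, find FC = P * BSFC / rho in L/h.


FC = P * BSFC / rho_fuel
   = 118 * 260 / 840
   = 30680 / 840
   = 36.52 L/h


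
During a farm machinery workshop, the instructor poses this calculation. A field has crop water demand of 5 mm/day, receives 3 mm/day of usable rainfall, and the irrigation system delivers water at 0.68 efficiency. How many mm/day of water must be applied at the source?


IWR = (ETc - Pe) / Ea
    = (5 - 3) / 0.68
    = 2 / 0.68
    = 2.94 mm/day


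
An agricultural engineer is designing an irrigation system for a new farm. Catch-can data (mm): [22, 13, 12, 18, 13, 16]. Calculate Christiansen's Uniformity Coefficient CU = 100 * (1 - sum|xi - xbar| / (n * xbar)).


xbar = 94 / 6 = 15.667
sum|xi - xbar| = 18
CU = 100 * (1 - 18 / (6 * 15.667))
   = 100 * (1 - 0.1915)
   = 80.85%


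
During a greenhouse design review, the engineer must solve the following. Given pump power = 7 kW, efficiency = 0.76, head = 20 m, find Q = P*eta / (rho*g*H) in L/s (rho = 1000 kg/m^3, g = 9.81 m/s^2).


Q = (P * 1000 * eta) / (rho * g * H)
  = (7 * 1000 * 0.76) / (1000 * 9.81 * 20)
  = 5320 / 196200
  = 0.02712 m^3/s = 27.12 L/s


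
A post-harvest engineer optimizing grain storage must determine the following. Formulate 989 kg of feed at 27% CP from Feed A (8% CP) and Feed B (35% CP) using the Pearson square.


parts_A = CP_b - target = 35 - 27 = 8
parts_B = target - CP_a = 27 - 8 = 19
total_parts = 8 + 19 = 27
Feed A = 989 * 8 / 27 = 293.04 kg
Feed B = 989 * 19 / 27 = 695.96 kg

293.04 kg


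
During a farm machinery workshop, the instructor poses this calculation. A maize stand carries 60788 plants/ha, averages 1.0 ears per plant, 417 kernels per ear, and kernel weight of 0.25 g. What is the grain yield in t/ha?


Y = density * ears * kernels * kw
  = 60788 * 1.0 * 417 * 0.25 g/ha
  = 6337149 g/ha
  = 6337.15 kg/ha = 6.34 t/ha


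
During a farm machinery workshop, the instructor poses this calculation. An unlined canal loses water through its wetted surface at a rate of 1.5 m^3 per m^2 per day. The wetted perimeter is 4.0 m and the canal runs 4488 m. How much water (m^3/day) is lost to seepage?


S = C * P * L
  = 1.5 * 4.0 * 4488
  = 26928 m^3/day


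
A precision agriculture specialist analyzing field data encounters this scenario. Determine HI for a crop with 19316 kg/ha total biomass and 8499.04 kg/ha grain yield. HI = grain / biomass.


HI = grain_yield / biomass
   = 8499.04 / 19316
   = 0.44


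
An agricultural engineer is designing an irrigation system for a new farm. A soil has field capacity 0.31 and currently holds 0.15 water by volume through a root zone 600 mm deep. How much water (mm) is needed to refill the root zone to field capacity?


SMD = (FC - theta) * D
    = (0.31 - 0.15) * 600
    = 0.160 * 600
    = 96 mm


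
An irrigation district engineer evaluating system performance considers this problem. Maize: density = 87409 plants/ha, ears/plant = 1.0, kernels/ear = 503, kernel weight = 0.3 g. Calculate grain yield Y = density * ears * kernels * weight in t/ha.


Y = density * ears * kernels * kw
  = 87409 * 1.0 * 503 * 0.3 g/ha
  = 13190018.10 g/ha
  = 13190.02 kg/ha = 13.19 t/ha


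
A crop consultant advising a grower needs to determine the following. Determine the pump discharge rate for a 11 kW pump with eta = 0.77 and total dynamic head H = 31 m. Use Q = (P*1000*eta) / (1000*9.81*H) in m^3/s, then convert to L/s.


Q = (P * 1000 * eta) / (rho * g * H)
  = (11 * 1000 * 0.77) / (1000 * 9.81 * 31)
  = 8470 / 304110
  = 0.02785 m^3/s = 27.85 L/s


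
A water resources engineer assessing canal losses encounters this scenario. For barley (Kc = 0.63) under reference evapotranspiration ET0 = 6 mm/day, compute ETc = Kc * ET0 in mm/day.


ETc = Kc * ET0
    = 0.63 * 6
    = 3.78 mm/day


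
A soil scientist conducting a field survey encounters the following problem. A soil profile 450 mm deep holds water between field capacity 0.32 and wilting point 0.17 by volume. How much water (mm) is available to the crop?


AW = (FC - WP) * D
   = (0.32 - 0.17) * 450
   = 0.15 * 450
   = 67.50 mm


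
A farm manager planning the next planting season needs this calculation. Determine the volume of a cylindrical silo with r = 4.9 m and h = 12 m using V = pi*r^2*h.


V = pi * r^2 * h
  = pi * 4.9^2 * 12
  = pi * 24.01 * 12
  = 905.16 m^3


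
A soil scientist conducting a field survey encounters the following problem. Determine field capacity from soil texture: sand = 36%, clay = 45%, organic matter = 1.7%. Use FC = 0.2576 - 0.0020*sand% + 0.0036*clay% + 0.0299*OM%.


FC = 0.2576 - 0.0020*36 + 0.0036*45 + 0.0299*1.7
   = 0.2576 - 0.0720 + 0.1620 + 0.0508
   = 0.3984


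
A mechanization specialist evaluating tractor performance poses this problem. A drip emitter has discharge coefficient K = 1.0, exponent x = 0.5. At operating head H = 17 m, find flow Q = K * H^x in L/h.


Q = K * H^x
  = 1.0 * 17^0.5
  = 1.0 * 4.1231
  = 4.12 L/h


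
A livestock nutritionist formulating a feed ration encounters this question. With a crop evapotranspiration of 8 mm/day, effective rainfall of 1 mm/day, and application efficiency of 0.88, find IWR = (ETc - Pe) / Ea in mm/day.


IWR = (ETc - Pe) / Ea
    = (8 - 1) / 0.88
    = 7 / 0.88
    = 7.95 mm/day


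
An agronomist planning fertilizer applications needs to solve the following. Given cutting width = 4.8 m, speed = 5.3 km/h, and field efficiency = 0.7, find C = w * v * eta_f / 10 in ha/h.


C = w * v * eta_f / 10
  = 4.8 * 5.3 * 0.7 / 10
  = 17.81 / 10
  = 1.78 ha/h


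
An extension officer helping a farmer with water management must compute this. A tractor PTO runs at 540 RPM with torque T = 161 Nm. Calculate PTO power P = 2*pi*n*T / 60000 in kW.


P = 2*pi*n*T / 60000
  = 2*pi * 540 * 161 / 60000
  = 546260.13 / 60000
  = 9.10 kW


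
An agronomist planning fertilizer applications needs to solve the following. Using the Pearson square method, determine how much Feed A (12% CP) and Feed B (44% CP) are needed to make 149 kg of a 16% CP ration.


parts_A = CP_b - target = 44 - 16 = 28
parts_B = target - CP_a = 16 - 12 = 4
total_parts = 28 + 4 = 32
Feed A = 149 * 28 / 32 = 130.38 kg
Feed B = 149 * 4 / 32 = 18.63 kg

130.38 kg


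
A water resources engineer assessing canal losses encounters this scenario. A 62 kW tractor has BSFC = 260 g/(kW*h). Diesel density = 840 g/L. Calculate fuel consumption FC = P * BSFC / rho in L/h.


FC = P * BSFC / rho_fuel
   = 62 * 260 / 840
   = 16120 / 840
   = 19.19 L/h


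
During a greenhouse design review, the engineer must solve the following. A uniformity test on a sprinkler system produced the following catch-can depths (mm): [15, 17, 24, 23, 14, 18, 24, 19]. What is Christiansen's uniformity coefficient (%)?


xbar = 154 / 8 = 19.250
sum|xi - xbar| = 26.500
CU = 100 * (1 - 26.500 / (8 * 19.250))
   = 100 * (1 - 0.1721)
   = 82.79%


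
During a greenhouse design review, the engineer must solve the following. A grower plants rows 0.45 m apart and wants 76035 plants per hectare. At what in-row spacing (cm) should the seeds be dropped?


spacing = 10000 / (row_sp * density)
        = 10000 / (0.45 * 76035)
        = 10000 / 34215.75
        = 0.29226 m = 29.23 cm


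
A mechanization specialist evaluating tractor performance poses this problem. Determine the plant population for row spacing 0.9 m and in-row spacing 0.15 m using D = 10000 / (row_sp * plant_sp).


D = 10000 / (row_sp * plant_sp)
  = 10000 / (0.9 * 0.15)
  = 10000 / 0.1350
  = 74074.07 plants/ha


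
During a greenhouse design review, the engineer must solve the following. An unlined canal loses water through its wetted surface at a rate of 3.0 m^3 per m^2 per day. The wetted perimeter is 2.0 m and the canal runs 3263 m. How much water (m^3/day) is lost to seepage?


S = C * P * L
  = 3.0 * 2.0 * 3263
  = 19578 m^3/day


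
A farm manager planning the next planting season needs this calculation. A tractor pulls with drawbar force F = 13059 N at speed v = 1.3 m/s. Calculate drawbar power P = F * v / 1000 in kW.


P = F * v / 1000
  = 13059 * 1.3 / 1000
  = 16976.70 / 1000
  = 16.98 kW


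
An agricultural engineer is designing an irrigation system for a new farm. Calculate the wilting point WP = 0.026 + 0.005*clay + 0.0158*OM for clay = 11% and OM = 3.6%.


WP = 0.026 + 0.005*11 + 0.0158*3.6
   = 0.026 + 0.0550 + 0.0569
   = 0.1379


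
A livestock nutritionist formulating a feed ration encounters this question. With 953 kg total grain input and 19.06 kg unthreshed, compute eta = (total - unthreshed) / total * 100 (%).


eta = (total - unthreshed) / total * 100
    = (953 - 19.06) / 953 * 100
    = 933.94 / 953 * 100
    = 98%


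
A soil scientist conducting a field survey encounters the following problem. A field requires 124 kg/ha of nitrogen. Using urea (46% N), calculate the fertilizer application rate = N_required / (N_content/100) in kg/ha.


Rate = N_required / (N_content / 100)
     = 124 / (46 / 100)
     = 124 / 0.46
     = 269.57 kg/ha


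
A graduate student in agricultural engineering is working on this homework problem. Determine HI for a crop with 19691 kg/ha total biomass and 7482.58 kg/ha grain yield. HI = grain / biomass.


HI = grain_yield / biomass
   = 7482.58 / 19691
   = 0.38


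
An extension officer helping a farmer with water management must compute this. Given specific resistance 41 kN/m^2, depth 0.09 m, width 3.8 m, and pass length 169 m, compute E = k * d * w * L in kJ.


E = k * d * w * L
  = 41 * 0.09 * 3.8 * 169
  = 2369.72 kJ


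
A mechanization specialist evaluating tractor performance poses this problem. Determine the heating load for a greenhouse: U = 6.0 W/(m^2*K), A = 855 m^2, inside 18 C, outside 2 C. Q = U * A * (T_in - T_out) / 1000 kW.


dT = 18 - (2) = 16 K
Q = U * A * dT
  = 6.0 * 855 * 16
  = 82080 W = 82.08 kW


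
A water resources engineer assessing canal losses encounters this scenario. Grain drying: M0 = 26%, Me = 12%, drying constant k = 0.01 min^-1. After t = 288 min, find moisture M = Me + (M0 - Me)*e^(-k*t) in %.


M = Me + (M0 - Me) * e^(-k*t)
  = 12 + (26 - 12) * e^(-0.01*288)
  = 12 + 14 * e^(-2.880)
  = 12 + 14 * 0.05613
  = 12 + 0.7859
  = 12.79%


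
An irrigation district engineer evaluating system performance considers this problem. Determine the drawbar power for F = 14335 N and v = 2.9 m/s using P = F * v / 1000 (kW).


P = F * v / 1000
  = 14335 * 2.9 / 1000
  = 41571.50 / 1000
  = 41.57 kW


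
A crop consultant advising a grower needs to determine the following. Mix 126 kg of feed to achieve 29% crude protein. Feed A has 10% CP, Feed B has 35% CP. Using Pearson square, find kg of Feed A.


parts_A = CP_b - target = 35 - 29 = 6
parts_B = target - CP_a = 29 - 10 = 19
total_parts = 6 + 19 = 25
Feed A = 126 * 6 / 25 = 30.24 kg
Feed B = 126 * 19 / 25 = 95.76 kg

30.24 kg


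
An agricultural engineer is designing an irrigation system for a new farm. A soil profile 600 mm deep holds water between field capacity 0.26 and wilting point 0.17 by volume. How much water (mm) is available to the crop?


AW = (FC - WP) * D
   = (0.26 - 0.17) * 600
   = 0.09 * 600
   = 54 mm


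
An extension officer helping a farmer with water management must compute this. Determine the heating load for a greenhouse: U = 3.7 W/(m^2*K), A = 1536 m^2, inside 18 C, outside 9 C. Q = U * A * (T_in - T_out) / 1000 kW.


dT = 18 - (9) = 9 K
Q = U * A * dT
  = 3.7 * 1536 * 9
  = 51148.80 W = 51.15 kW


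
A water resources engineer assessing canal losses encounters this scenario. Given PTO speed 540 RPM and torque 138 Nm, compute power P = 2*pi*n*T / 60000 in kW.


P = 2*pi*n*T / 60000
  = 2*pi * 540 * 138 / 60000
  = 468222.97 / 60000
  = 7.80 kW


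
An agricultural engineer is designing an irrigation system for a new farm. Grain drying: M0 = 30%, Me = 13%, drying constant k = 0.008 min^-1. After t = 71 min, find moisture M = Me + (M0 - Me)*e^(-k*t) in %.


M = Me + (M0 - Me) * e^(-k*t)
  = 13 + (30 - 13) * e^(-0.008*71)
  = 13 + 17 * e^(-0.568)
  = 13 + 17 * 0.56666
  = 13 + 9.6332
  = 22.63%


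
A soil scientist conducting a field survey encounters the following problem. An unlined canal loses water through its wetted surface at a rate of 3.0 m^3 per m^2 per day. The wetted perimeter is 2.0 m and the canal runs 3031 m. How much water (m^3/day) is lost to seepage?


S = C * P * L
  = 3.0 * 2.0 * 3031
  = 18186 m^3/day


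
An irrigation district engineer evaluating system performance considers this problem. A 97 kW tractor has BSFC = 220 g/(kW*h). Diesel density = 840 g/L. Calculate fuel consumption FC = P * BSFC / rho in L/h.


FC = P * BSFC / rho_fuel
   = 97 * 220 / 840
   = 21340 / 840
   = 25.40 L/h


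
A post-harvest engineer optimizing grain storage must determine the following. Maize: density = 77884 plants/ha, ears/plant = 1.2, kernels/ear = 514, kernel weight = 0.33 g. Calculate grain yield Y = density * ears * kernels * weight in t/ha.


Y = density * ears * kernels * kw
  = 77884 * 1.2 * 514 * 0.33 g/ha
  = 15852820.90 g/ha
  = 15852.82 kg/ha = 15.85 t/ha


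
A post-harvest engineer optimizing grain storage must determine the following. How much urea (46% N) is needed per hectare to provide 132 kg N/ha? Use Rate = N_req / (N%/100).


Rate = N_required / (N_content / 100)
     = 132 / (46 / 100)
     = 132 / 0.46
     = 286.96 kg/ha


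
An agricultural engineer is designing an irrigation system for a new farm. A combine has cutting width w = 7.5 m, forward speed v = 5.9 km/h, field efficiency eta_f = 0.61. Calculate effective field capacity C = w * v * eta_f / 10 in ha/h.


C = w * v * eta_f / 10
  = 7.5 * 5.9 * 0.61 / 10
  = 26.99 / 10
  = 2.70 ha/h


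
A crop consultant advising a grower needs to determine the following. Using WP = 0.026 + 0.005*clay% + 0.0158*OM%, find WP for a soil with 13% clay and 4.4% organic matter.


WP = 0.026 + 0.005*13 + 0.0158*4.4
   = 0.026 + 0.0650 + 0.0695
   = 0.1605


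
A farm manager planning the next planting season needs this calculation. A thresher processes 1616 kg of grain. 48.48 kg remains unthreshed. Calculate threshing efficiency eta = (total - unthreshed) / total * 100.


eta = (total - unthreshed) / total * 100
    = (1616 - 48.48) / 1616 * 100
    = 1567.52 / 1616 * 100
    = 97%


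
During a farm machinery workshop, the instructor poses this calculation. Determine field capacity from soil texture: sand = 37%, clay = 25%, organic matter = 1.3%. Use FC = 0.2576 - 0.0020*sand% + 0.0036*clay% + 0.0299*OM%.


FC = 0.2576 - 0.0020*37 + 0.0036*25 + 0.0299*1.3
   = 0.2576 - 0.0740 + 0.0900 + 0.0389
   = 0.3125


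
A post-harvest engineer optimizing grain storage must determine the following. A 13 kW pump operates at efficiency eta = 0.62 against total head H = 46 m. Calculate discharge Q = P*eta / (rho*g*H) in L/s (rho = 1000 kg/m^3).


Q = (P * 1000 * eta) / (rho * g * H)
  = (13 * 1000 * 0.62) / (1000 * 9.81 * 46)
  = 8060 / 451260
  = 0.01786 m^3/s = 17.86 L/s


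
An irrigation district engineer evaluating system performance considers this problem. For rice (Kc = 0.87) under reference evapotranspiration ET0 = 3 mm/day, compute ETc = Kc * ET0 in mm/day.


ETc = Kc * ET0
    = 0.87 * 3
    = 2.61 mm/day


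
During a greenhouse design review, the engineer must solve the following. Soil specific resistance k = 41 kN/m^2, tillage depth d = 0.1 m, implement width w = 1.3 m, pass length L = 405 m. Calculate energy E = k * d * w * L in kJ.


E = k * d * w * L
  = 41 * 0.1 * 1.3 * 405
  = 2158.65 kJ


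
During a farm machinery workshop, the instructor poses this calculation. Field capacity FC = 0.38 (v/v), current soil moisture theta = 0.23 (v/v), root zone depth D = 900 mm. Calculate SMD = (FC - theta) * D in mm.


SMD = (FC - theta) * D
    = (0.38 - 0.23) * 900
    = 0.150 * 900
    = 135 mm


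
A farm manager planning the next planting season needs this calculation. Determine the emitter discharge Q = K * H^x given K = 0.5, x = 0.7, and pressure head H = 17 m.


Q = K * H^x
  = 0.5 * 17^0.7
  = 0.5 * 7.2663
  = 3.63 L/h


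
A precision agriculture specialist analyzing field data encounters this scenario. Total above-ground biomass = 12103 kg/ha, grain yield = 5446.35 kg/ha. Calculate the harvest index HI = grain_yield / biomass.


HI = grain_yield / biomass
   = 5446.35 / 12103
   = 0.45


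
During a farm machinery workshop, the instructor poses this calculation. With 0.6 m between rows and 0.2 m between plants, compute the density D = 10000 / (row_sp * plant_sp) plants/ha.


D = 10000 / (row_sp * plant_sp)
  = 10000 / (0.6 * 0.2)
  = 10000 / 0.1200
  = 83333.33 plants/ha


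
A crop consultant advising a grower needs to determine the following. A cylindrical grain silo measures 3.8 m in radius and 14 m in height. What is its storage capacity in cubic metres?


V = pi * r^2 * h
  = pi * 3.8^2 * 14
  = pi * 14.44 * 14
  = 635.10 m^3


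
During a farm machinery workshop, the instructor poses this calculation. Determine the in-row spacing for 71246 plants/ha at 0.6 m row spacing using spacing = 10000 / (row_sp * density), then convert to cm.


spacing = 10000 / (row_sp * density)
        = 10000 / (0.6 * 71246)
        = 10000 / 42747.60
        = 0.23393 m = 23.39 cm


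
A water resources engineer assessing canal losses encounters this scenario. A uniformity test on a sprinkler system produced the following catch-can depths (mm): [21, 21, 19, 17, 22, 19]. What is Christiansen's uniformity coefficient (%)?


xbar = 119 / 6 = 19.833
sum|xi - xbar| = 9
CU = 100 * (1 - 9 / (6 * 19.833))
   = 100 * (1 - 0.0756)
   = 92.44%


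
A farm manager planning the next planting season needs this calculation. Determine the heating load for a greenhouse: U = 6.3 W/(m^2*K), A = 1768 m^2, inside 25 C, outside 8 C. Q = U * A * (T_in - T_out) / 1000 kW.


dT = 25 - (8) = 17 K
Q = U * A * dT
  = 6.3 * 1768 * 17
  = 189352.80 W = 189.35 kW


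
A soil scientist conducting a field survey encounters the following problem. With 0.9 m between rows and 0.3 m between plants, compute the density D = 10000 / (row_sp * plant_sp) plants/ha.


D = 10000 / (row_sp * plant_sp)
  = 10000 / (0.9 * 0.3)
  = 10000 / 0.2700
  = 37037.04 plants/ha


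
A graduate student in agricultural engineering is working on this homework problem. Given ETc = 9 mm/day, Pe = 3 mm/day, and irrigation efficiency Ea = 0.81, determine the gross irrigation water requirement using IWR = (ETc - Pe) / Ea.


IWR = (ETc - Pe) / Ea
    = (9 - 3) / 0.81
    = 6 / 0.81
    = 7.41 mm/day


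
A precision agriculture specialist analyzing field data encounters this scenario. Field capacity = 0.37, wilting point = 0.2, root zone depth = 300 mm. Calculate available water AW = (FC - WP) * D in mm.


AW = (FC - WP) * D
   = (0.37 - 0.2) * 300
   = 0.17 * 300
   = 51 mm


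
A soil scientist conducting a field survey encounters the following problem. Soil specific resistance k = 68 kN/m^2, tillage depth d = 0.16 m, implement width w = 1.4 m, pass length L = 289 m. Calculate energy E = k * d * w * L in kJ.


E = k * d * w * L
  = 68 * 0.16 * 1.4 * 289
  = 4402.05 kJ


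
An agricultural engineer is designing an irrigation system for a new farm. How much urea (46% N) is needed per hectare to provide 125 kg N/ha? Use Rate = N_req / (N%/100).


Rate = N_required / (N_content / 100)
     = 125 / (46 / 100)
     = 125 / 0.46
     = 271.74 kg/ha


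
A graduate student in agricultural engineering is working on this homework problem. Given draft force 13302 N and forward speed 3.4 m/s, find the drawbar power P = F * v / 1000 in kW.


P = F * v / 1000
  = 13302 * 3.4 / 1000
  = 45226.80 / 1000
  = 45.23 kW


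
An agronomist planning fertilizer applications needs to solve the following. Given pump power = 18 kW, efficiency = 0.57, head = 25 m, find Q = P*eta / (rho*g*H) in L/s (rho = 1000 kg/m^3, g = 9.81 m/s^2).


Q = (P * 1000 * eta) / (rho * g * H)
  = (18 * 1000 * 0.57) / (1000 * 9.81 * 25)
  = 10260 / 245250
  = 0.04183 m^3/s = 41.83 L/s


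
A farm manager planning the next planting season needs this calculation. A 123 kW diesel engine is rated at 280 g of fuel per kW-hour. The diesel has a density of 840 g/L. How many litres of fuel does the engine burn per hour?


FC = P * BSFC / rho_fuel
   = 123 * 280 / 840
   = 34440 / 840
   = 41 L/h


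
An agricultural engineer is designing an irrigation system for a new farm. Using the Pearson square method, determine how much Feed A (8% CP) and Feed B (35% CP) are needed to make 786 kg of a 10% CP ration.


parts_A = CP_b - target = 35 - 10 = 25
parts_B = target - CP_a = 10 - 8 = 2
total_parts = 25 + 2 = 27
Feed A = 786 * 25 / 27 = 727.78 kg
Feed B = 786 * 2 / 27 = 58.22 kg

727.78 kg


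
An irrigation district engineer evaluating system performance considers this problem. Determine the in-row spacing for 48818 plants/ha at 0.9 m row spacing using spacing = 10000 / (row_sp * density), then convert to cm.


spacing = 10000 / (row_sp * density)
        = 10000 / (0.9 * 48818)
        = 10000 / 43936.20
        = 0.22760 m = 22.76 cm


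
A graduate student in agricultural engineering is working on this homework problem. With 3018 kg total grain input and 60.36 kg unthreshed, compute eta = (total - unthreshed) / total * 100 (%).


eta = (total - unthreshed) / total * 100
    = (3018 - 60.36) / 3018 * 100
    = 2957.64 / 3018 * 100
    = 98%


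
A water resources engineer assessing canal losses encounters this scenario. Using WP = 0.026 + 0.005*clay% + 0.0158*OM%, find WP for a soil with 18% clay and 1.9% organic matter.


WP = 0.026 + 0.005*18 + 0.0158*1.9
   = 0.026 + 0.0900 + 0.0300
   = 0.1460


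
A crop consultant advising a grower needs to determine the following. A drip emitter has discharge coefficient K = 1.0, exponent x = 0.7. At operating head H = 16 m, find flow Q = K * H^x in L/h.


Q = K * H^x
  = 1.0 * 16^0.7
  = 1.0 * 6.9644
  = 6.96 L/h


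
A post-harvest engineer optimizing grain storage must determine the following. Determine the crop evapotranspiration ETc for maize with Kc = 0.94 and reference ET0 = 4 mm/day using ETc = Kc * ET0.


ETc = Kc * ET0
    = 0.94 * 4
    = 3.76 mm/day


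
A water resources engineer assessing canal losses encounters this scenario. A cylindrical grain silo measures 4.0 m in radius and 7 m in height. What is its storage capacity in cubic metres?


V = pi * r^2 * h
  = pi * 4.0^2 * 7
  = pi * 16 * 7
  = 351.86 m^3


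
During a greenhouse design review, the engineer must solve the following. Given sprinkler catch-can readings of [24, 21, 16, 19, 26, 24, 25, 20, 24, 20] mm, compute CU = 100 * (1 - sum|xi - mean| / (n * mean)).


xbar = 219 / 10 = 21.900
sum|xi - xbar| = 27
CU = 100 * (1 - 27 / (10 * 21.900))
   = 100 * (1 - 0.1233)
   = 87.67%


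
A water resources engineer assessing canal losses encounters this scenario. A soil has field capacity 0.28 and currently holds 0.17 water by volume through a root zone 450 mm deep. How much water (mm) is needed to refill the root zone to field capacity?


SMD = (FC - theta) * D
    = (0.28 - 0.17) * 450
    = 0.110 * 450
    = 49.50 mm


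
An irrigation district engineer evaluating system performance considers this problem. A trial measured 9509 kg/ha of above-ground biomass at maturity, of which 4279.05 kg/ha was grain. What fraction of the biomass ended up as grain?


HI = grain_yield / biomass
   = 4279.05 / 9509
   = 0.45


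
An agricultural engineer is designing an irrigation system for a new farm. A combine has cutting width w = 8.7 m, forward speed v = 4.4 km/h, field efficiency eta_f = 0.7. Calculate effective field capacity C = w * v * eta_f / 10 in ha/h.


C = w * v * eta_f / 10
  = 8.7 * 4.4 * 0.7 / 10
  = 26.80 / 10
  = 2.68 ha/h


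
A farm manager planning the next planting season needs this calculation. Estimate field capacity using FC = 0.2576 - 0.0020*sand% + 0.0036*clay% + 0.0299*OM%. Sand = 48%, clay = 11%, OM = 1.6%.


FC = 0.2576 - 0.0020*48 + 0.0036*11 + 0.0299*1.6
   = 0.2576 - 0.0960 + 0.0396 + 0.0478
   = 0.2490


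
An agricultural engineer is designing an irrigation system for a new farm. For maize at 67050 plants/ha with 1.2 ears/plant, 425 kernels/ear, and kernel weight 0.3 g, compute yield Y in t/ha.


Y = density * ears * kernels * kw
  = 67050 * 1.2 * 425 * 0.3 g/ha
  = 10258650 g/ha
  = 10258.65 kg/ha = 10.26 t/ha


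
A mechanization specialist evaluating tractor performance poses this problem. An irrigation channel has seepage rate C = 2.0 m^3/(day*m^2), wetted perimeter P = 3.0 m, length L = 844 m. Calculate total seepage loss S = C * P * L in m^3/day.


S = C * P * L
  = 2.0 * 3.0 * 844
  = 5064 m^3/day


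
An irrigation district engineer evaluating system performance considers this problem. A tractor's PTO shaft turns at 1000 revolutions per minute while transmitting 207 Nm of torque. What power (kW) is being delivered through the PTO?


P = 2*pi*n*T / 60000
  = 2*pi * 1000 * 207 / 60000
  = 1300619.36 / 60000
  = 21.68 kW


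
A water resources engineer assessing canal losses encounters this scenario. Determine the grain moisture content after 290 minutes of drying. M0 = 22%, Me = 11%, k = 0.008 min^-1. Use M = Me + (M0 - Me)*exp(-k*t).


M = Me + (M0 - Me) * e^(-k*t)
  = 11 + (22 - 11) * e^(-0.008*290)
  = 11 + 11 * e^(-2.320)
  = 11 + 11 * 0.09827
  = 11 + 1.0810
  = 12.08%


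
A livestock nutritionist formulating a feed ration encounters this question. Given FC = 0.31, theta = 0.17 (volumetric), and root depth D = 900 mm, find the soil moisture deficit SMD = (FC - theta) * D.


SMD = (FC - theta) * D
    = (0.31 - 0.17) * 900
    = 0.140 * 900
    = 126 mm


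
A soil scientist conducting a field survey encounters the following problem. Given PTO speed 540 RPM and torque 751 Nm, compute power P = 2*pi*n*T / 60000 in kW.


P = 2*pi*n*T / 60000
  = 2*pi * 540 * 751 / 60000
  = 2548082.97 / 60000
  = 42.47 kW


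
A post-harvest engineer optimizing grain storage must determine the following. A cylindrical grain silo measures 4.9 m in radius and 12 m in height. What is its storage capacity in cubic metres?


V = pi * r^2 * h
  = pi * 4.9^2 * 12
  = pi * 24.01 * 12
  = 905.16 m^3


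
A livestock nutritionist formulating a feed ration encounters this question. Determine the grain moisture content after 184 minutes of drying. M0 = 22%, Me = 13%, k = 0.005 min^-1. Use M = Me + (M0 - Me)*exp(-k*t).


M = Me + (M0 - Me) * e^(-k*t)
  = 13 + (22 - 13) * e^(-0.005*184)
  = 13 + 9 * e^(-0.920)
  = 13 + 9 * 0.39852
  = 13 + 3.5867
  = 16.59%


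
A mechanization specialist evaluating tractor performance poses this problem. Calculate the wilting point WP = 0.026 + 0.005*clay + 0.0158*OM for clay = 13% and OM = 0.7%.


WP = 0.026 + 0.005*13 + 0.0158*0.7
   = 0.026 + 0.0650 + 0.0111
   = 0.1021


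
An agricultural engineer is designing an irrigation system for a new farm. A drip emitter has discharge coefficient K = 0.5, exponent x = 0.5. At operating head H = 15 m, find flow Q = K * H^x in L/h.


Q = K * H^x
  = 0.5 * 15^0.5
  = 0.5 * 3.8730
  = 1.94 L/h


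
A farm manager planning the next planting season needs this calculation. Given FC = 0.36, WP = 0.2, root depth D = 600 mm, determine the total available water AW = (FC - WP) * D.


AW = (FC - WP) * D
   = (0.36 - 0.2) * 600
   = 0.16 * 600
   = 96 mm


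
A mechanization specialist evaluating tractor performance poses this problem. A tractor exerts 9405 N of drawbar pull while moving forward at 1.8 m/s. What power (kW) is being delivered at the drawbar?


P = F * v / 1000
  = 9405 * 1.8 / 1000
  = 16929 / 1000
  = 16.93 kW


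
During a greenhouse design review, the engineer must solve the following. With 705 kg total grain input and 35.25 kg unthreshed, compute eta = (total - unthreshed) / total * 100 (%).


eta = (total - unthreshed) / total * 100
    = (705 - 35.25) / 705 * 100
    = 669.75 / 705 * 100
    = 95%


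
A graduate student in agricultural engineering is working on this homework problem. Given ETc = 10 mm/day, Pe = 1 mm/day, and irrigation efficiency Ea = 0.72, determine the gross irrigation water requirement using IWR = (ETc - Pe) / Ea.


IWR = (ETc - Pe) / Ea
    = (10 - 1) / 0.72
    = 9 / 0.72
    = 12.50 mm/day


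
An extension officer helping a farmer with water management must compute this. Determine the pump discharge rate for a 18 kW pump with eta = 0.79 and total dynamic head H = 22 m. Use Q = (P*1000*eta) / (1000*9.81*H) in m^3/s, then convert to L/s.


Q = (P * 1000 * eta) / (rho * g * H)
  = (18 * 1000 * 0.79) / (1000 * 9.81 * 22)
  = 14220 / 215820
  = 0.06589 m^3/s = 65.89 L/s


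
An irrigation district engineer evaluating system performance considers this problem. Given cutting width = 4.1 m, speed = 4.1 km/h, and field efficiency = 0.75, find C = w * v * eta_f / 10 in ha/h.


C = w * v * eta_f / 10
  = 4.1 * 4.1 * 0.75 / 10
  = 12.61 / 10
  = 1.26 ha/h


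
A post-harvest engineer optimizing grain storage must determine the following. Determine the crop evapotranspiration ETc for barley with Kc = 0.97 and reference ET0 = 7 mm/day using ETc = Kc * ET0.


ETc = Kc * ET0
    = 0.97 * 7
    = 6.79 mm/day


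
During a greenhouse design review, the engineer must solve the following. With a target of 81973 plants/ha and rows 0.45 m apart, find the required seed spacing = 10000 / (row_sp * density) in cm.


spacing = 10000 / (row_sp * density)
        = 10000 / (0.45 * 81973)
        = 10000 / 36887.85
        = 0.27109 m = 27.11 cm


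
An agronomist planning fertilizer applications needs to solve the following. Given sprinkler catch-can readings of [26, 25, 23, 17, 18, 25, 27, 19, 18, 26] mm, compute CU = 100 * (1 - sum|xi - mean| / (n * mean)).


xbar = 224 / 10 = 22.400
sum|xi - xbar| = 35.200
CU = 100 * (1 - 35.200 / (10 * 22.400))
   = 100 * (1 - 0.1571)
   = 84.29%


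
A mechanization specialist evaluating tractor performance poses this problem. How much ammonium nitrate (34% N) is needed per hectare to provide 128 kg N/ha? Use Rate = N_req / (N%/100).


Rate = N_required / (N_content / 100)
     = 128 / (34 / 100)
     = 128 / 0.34
     = 376.47 kg/ha


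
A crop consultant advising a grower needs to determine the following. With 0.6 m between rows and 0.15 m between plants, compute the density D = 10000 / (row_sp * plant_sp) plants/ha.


D = 10000 / (row_sp * plant_sp)
  = 10000 / (0.6 * 0.15)
  = 10000 / 0.0900
  = 111111.11 plants/ha


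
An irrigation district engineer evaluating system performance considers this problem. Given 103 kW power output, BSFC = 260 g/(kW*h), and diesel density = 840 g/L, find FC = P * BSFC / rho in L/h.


FC = P * BSFC / rho_fuel
   = 103 * 260 / 840
   = 26780 / 840
   = 31.88 L/h


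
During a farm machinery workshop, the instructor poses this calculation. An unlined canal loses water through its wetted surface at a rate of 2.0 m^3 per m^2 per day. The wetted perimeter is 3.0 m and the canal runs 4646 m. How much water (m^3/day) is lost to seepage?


S = C * P * L
  = 2.0 * 3.0 * 4646
  = 27876 m^3/day


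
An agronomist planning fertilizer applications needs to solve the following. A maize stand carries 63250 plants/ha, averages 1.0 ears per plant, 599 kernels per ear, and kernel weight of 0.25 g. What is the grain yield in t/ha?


Y = density * ears * kernels * kw
  = 63250 * 1.0 * 599 * 0.25 g/ha
  = 9471687.50 g/ha
  = 9471.69 kg/ha = 9.47 t/ha


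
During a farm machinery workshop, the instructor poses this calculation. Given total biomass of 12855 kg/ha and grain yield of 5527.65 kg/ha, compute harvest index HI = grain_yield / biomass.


HI = grain_yield / biomass
   = 5527.65 / 12855
   = 0.43


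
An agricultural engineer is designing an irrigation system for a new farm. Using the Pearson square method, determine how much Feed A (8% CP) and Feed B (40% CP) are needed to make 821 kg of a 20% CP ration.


parts_A = CP_b - target = 40 - 20 = 20
parts_B = target - CP_a = 20 - 8 = 12
total_parts = 20 + 12 = 32
Feed A = 821 * 20 / 32 = 513.13 kg
Feed B = 821 * 12 / 32 = 307.88 kg

513.13 kg


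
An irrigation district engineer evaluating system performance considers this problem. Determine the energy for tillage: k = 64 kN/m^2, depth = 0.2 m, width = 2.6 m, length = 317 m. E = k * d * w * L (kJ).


E = k * d * w * L
  = 64 * 0.2 * 2.6 * 317
  = 10549.76 kJ


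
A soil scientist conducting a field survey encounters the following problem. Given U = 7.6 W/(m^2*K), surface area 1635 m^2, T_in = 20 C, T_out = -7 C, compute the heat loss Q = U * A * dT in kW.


dT = 20 - (-7) = 27 K
Q = U * A * dT
  = 7.6 * 1635 * 27
  = 335502 W = 335.50 kW


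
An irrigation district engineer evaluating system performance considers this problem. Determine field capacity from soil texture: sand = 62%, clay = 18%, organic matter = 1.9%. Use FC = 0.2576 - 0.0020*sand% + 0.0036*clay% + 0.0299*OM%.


FC = 0.2576 - 0.0020*62 + 0.0036*18 + 0.0299*1.9
   = 0.2576 - 0.1240 + 0.0648 + 0.0568
   = 0.2552


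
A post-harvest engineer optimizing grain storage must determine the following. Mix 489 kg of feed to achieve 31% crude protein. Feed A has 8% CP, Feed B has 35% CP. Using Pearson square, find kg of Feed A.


parts_A = CP_b - target = 35 - 31 = 4
parts_B = target - CP_a = 31 - 8 = 23
total_parts = 4 + 23 = 27
Feed A = 489 * 4 / 27 = 72.44 kg
Feed B = 489 * 23 / 27 = 416.56 kg

72.44 kg


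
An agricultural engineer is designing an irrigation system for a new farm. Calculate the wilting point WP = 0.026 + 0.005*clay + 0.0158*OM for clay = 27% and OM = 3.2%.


WP = 0.026 + 0.005*27 + 0.0158*3.2
   = 0.026 + 0.1350 + 0.0506
   = 0.2116


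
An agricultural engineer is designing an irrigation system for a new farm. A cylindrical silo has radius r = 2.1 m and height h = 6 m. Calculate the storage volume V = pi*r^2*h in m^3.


V = pi * r^2 * h
  = pi * 2.1^2 * 6
  = pi * 4.41 * 6
  = 83.13 m^3


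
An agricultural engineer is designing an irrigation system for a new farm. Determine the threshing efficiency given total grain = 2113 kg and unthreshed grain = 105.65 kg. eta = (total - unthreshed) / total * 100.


eta = (total - unthreshed) / total * 100
    = (2113 - 105.65) / 2113 * 100
    = 2007.35 / 2113 * 100
    = 95%


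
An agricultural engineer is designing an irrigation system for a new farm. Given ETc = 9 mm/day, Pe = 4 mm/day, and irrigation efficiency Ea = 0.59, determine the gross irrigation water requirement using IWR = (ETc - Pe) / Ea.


IWR = (ETc - Pe) / Ea
    = (9 - 4) / 0.59
    = 5 / 0.59
    = 8.47 mm/day


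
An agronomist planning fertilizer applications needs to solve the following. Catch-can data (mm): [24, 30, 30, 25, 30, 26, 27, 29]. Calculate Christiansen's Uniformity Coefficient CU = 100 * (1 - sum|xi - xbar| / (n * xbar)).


xbar = 221 / 8 = 27.625
sum|xi - xbar| = 17
CU = 100 * (1 - 17 / (8 * 27.625))
   = 100 * (1 - 0.0769)
   = 92.31%


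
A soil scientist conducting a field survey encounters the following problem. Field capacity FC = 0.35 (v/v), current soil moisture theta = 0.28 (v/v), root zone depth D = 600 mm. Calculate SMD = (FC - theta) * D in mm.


SMD = (FC - theta) * D
    = (0.35 - 0.28) * 600
    = 0.070 * 600
    = 42 mm


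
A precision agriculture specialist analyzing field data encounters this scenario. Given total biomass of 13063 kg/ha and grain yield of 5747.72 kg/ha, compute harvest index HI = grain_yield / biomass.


HI = grain_yield / biomass
   = 5747.72 / 13063
   = 0.44


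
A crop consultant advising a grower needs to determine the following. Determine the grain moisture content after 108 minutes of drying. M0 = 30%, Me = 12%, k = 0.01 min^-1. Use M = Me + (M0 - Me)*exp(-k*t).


M = Me + (M0 - Me) * e^(-k*t)
  = 12 + (30 - 12) * e^(-0.01*108)
  = 12 + 18 * e^(-1.080)
  = 12 + 18 * 0.33960
  = 12 + 6.1127
  = 18.11%


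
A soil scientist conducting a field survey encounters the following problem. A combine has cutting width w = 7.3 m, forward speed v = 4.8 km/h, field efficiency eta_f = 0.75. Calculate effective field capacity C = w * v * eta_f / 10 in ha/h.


C = w * v * eta_f / 10
  = 7.3 * 4.8 * 0.75 / 10
  = 26.28 / 10
  = 2.63 ha/h


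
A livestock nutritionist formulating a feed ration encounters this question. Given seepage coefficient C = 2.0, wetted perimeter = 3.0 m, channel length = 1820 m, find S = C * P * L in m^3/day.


S = C * P * L
  = 2.0 * 3.0 * 1820
  = 10920 m^3/day


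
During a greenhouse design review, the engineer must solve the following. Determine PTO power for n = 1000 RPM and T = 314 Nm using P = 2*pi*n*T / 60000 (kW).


P = 2*pi*n*T / 60000
  = 2*pi * 1000 * 314 / 60000
  = 1972920.19 / 60000
  = 32.88 kW


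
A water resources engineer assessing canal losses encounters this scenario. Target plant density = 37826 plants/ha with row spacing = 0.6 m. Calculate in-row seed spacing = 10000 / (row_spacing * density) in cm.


spacing = 10000 / (row_sp * density)
        = 10000 / (0.6 * 37826)
        = 10000 / 22695.60
        = 0.44061 m = 44.06 cm


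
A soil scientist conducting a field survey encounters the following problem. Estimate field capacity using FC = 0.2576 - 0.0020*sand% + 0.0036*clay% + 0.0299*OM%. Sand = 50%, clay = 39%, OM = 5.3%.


FC = 0.2576 - 0.0020*50 + 0.0036*39 + 0.0299*5.3
   = 0.2576 - 0.1000 + 0.1404 + 0.1585
   = 0.4565


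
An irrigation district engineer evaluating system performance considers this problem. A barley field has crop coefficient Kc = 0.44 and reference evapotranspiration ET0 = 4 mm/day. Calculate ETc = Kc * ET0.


ETc = Kc * ET0
    = 0.44 * 4
    = 1.76 mm/day


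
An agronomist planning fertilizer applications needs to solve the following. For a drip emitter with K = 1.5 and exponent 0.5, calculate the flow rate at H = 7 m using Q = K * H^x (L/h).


Q = K * H^x
  = 1.5 * 7^0.5
  = 1.5 * 2.6458
  = 3.97 L/h


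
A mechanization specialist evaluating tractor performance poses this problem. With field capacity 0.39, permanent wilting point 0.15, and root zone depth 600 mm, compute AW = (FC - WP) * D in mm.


AW = (FC - WP) * D
   = (0.39 - 0.15) * 600
   = 0.24 * 600
   = 144 mm


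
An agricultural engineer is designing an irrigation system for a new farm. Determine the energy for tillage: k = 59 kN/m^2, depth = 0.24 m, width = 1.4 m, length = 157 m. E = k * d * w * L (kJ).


E = k * d * w * L
  = 59 * 0.24 * 1.4 * 157
  = 3112.37 kJ


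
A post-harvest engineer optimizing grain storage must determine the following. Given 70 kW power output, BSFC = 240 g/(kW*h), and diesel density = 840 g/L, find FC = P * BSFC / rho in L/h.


FC = P * BSFC / rho_fuel
   = 70 * 240 / 840
   = 16800 / 840
   = 20 L/h


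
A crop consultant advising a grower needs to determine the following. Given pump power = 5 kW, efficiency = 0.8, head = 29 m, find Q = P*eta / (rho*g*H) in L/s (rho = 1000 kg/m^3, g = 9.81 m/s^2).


Q = (P * 1000 * eta) / (rho * g * H)
  = (5 * 1000 * 0.8) / (1000 * 9.81 * 29)
  = 4000 / 284490
  = 0.01406 m^3/s = 14.06 L/s


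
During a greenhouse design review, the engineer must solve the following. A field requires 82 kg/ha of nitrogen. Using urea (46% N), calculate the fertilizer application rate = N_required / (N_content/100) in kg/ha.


Rate = N_required / (N_content / 100)
     = 82 / (46 / 100)
     = 82 / 0.46
     = 178.26 kg/ha
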